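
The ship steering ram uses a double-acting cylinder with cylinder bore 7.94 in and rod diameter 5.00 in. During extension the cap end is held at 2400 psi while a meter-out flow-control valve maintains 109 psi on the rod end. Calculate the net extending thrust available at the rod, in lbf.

Cap-side area A_cap = π/4 × (7.94 in)² = 49.51 in^2
Rod-side annular area A_ann = π/4 × (7.94² − 5.00²) = 29.88 in^2
Net thrust = P_cap·A_cap − P_rod·A_ann = 1.188e5 lbf − 3257 lbf

F ≈ 1.16e5 lbf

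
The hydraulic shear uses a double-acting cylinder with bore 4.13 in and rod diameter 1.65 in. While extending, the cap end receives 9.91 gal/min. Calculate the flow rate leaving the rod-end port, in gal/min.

Q_out ≈ 8.33 gal/min

Cap-side area A_cap = π/4 × (4.13 in)² = 13.40 in^2
Rod-side annular area A_ann = π/4 × (4.13² − 1.65²) = 11.26 in^2
Piston speed v = Q_in/A_cap; rod-end outflow Q_out = v × A_ann = Q_in × A_ann/A_cap.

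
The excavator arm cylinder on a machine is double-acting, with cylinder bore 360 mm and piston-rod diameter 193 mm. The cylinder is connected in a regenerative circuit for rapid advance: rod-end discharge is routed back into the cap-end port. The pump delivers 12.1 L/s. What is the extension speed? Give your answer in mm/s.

In regeneration the rod-end outflow joins the pump flow into the cap end, so the net volume the pump must supply per unit advance equals the rod cross-section area.
Rod cross-section A_rod = π/4 × (193 mm)² = 29260 mm^2
v = Q_pump / A_rod

v ≈ 414 mm/s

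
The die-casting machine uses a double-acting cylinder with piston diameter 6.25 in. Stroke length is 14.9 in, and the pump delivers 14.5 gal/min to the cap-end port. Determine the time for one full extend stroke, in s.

t ≈ 8.19 s

Cap-side area A_cap = π/4 × (6.25 in)² = 30.68 in^2
Swept volume V = A × L; t = V / Q = A·L / Q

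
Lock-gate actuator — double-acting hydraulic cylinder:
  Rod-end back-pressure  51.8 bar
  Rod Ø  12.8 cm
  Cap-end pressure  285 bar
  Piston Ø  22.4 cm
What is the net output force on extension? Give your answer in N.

Cap-side area A_cap = π/4 × (22.4 cm)² = 394.1 cm^2
Rod-side annular area A_ann = π/4 × (22.4² − 12.8²) = 265.4 cm^2
Net thrust = P_cap·A_cap − P_rod·A_ann = 1.123e6 N − 1.375e5 N

F ≈ 9.86e5 N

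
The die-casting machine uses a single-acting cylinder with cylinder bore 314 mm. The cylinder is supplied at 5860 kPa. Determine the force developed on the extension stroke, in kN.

Cap-side area A_cap = π/4 × (314 mm)² = 77440 mm^2
F = P × A_cap = 5860 kPa × A_cap

F ≈ 454 kN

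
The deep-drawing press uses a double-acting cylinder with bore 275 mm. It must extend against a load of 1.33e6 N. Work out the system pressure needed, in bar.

P ≈ 224 bar

Cap-side area A_cap = π/4 × (275 mm)² = 59400 mm^2
P = F / A = 1.33e6 N / A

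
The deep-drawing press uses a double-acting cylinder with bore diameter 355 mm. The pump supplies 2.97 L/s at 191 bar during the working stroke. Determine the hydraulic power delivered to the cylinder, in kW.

W ≈ 56.7 kW

Hydraulic power = P × Q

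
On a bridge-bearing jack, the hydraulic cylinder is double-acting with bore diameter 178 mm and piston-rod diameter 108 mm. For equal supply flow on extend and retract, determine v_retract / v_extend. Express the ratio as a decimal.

v_ret/v_ext ≈ 1.58

Cap-side area A_cap = π/4 × (178 mm)² = 24880 mm^2
Rod-side annular area A_ann = π/4 × (178² − 108²) = 15720 mm^2
For equal Q, v ∝ 1/A, so v_ret/v_ext = A_cap/A_ann.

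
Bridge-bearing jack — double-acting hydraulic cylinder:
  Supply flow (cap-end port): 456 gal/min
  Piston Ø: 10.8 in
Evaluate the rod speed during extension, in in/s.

v ≈ 19.2 in/s

Cap-side area A_cap = π/4 × (10.8 in)² = 91.61 in^2
v = Q / A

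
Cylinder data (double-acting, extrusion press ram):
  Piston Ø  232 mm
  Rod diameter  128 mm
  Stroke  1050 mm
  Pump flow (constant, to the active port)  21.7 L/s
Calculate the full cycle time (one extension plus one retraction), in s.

Cap-side area A_cap = π/4 × (232 mm)² = 42270 mm^2
Rod-side annular area A_ann = π/4 × (232² − 128²) = 29410 mm^2
t_ext = A_cap·L/Q = 2.045 s
t_ret = A_ann·L/Q = 1.423 s
t_cycle = t_ext + t_ret

t ≈ 3.47 s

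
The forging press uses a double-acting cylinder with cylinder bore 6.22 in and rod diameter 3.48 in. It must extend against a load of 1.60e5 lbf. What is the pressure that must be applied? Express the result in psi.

P ≈ 5270 psi

Cap-side area A_cap = π/4 × (6.22 in)² = 30.39 in^2
P = F / A = 1.60e5 lbf / A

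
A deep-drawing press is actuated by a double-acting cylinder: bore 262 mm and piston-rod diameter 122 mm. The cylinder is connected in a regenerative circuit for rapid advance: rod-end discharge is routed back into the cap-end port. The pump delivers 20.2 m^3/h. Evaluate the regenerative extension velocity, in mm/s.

v ≈ 480 mm/s

In regeneration the rod-end outflow joins the pump flow into the cap end, so the net volume the pump must supply per unit advance equals the rod cross-section area.
Rod cross-section A_rod = π/4 × (122 mm)² = 11690 mm^2
v = Q_pump / A_rod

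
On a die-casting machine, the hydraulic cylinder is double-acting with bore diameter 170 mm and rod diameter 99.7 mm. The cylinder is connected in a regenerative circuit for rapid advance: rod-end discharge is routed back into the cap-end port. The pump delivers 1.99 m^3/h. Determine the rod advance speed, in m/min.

v ≈ 4.25 m/min

In regeneration the rod-end outflow joins the pump flow into the cap end, so the net volume the pump must supply per unit advance equals the rod cross-section area.
Rod cross-section A_rod = π/4 × (99.7 mm)² = 7807 mm^2
v = Q_pump / A_rod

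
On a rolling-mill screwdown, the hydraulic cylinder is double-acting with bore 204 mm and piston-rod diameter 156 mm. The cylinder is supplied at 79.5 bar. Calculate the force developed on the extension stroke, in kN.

Cap-side area A_cap = π/4 × (204 mm)² = 32690 mm^2
F = P × A_cap = 79.5 bar × A_cap

F ≈ 260 kN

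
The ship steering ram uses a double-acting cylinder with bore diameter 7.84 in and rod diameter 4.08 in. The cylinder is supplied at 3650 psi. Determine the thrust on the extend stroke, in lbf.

Cap-side area A_cap = π/4 × (7.84 in)² = 48.27 in^2
F = P × A_cap = 3650 psi × A_cap

F ≈ 1.76e5 lbf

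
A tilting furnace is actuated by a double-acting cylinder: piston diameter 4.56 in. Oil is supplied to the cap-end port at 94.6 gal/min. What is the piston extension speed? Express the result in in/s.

Cap-side area A_cap = π/4 × (4.56 in)² = 16.33 in^2
v = Q / A

v ≈ 22.3 in/s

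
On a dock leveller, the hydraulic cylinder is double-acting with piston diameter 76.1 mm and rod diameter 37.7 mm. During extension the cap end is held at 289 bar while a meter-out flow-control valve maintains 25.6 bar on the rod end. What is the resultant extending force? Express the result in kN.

F ≈ 123 kN

Cap-side area A_cap = π/4 × (76.1 mm)² = 4548 mm^2
Rod-side annular area A_ann = π/4 × (76.1² − 37.7²) = 3432 mm^2
Net thrust = P_cap·A_cap − P_rod·A_ann = 131.4 kN − 8.786 kN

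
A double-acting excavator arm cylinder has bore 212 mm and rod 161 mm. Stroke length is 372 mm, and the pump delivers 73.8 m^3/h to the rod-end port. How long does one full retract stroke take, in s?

t ≈ 0.271 s

Rod-side annular area A_ann = π/4 × (212² − 161²) = 14940 mm^2
Swept volume V = A × L; t = V / Q = A·L / Q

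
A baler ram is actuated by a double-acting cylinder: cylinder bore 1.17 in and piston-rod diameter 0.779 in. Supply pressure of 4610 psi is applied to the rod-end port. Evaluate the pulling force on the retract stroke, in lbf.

Rod-side annular area A_ann = π/4 × (1.17² − 0.779²) = 0.5985 in^2
On retraction the pressure acts on the annular area (bore minus rod).
F = P × A_ann

F ≈ 2760 lbf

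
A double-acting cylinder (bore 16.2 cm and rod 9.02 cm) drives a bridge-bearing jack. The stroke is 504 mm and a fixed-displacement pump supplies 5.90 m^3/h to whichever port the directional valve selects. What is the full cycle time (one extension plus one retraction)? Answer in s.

Cap-side area A_cap = π/4 × (16.2 cm)² = 206.1 cm^2
Rod-side annular area A_ann = π/4 × (16.2² − 9.02²) = 142.2 cm^2
t_ext = A_cap·L/Q = 6.339 s
t_ret = A_ann·L/Q = 4.374 s
t_cycle = t_ext + t_ret

t ≈ 10.7 s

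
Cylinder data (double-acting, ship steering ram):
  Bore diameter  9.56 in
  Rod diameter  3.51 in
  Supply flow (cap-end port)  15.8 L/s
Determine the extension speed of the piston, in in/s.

v ≈ 13.4 in/s

Cap-side area A_cap = π/4 × (9.56 in)² = 71.78 in^2
v = Q / A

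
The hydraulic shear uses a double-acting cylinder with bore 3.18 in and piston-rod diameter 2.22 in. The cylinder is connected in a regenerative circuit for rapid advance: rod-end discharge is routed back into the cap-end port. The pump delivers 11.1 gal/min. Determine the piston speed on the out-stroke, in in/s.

In regeneration the rod-end outflow joins the pump flow into the cap end, so the net volume the pump must supply per unit advance equals the rod cross-section area.
Rod cross-section A_rod = π/4 × (2.22 in)² = 3.871 in^2
v = Q_pump / A_rod

v ≈ 11.0 in/s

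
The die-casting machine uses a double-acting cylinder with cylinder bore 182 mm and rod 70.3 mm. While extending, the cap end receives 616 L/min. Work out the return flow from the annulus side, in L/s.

Cap-side area A_cap = π/4 × (182 mm)² = 26020 mm^2
Rod-side annular area A_ann = π/4 × (182² − 70.3²) = 22130 mm^2
Piston speed v = Q_in/A_cap; rod-end outflow Q_out = v × A_ann = Q_in × A_ann/A_cap.

Q_out ≈ 8.73 L/s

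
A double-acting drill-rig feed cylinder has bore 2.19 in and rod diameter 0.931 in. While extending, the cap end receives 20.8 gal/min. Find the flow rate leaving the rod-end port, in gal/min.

Cap-side area A_cap = π/4 × (2.19 in)² = 3.767 in^2
Rod-side annular area A_ann = π/4 × (2.19² − 0.931²) = 3.086 in^2
Piston speed v = Q_in/A_cap; rod-end outflow Q_out = v × A_ann = Q_in × A_ann/A_cap.

Q_out ≈ 17.0 gal/min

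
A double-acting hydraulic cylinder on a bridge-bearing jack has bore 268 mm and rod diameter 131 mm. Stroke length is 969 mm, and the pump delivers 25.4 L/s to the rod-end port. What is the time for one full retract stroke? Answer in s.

t ≈ 1.64 s

Rod-side annular area A_ann = π/4 × (268² − 131²) = 42930 mm^2
Swept volume V = A × L; t = V / Q = A·L / Q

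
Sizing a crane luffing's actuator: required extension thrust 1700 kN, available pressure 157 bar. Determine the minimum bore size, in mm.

D ≈ 371 mm

Extension force acts on the full piston face: F = P × (π/4)D².
D = √(4F / (πP)) = √(4 × 1700 kN / (π × 157 bar))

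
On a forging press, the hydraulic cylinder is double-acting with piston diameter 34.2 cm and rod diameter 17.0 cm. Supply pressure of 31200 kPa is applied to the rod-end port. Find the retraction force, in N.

Rod-side annular area A_ann = π/4 × (34.2² − 17.0²) = 691.7 cm^2
On retraction the pressure acts on the annular area (bore minus rod).
F = P × A_ann

F ≈ 2.16e6 N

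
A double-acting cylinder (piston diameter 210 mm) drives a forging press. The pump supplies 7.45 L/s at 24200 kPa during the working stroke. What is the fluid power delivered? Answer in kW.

W ≈ 180 kW

Hydraulic power = P × Q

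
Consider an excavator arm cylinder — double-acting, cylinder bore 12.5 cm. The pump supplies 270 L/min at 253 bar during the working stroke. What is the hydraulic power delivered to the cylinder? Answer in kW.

Hydraulic power = P × Q

W ≈ 114 kW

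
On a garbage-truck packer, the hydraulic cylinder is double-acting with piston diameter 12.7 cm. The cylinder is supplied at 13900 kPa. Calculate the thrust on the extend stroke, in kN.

Cap-side area A_cap = π/4 × (12.7 cm)² = 126.7 cm^2
F = P × A_cap = 13900 kPa × A_cap

F ≈ 176 kN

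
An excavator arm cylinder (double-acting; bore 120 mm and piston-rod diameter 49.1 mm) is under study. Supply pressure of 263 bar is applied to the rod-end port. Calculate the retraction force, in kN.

Rod-side annular area A_ann = π/4 × (120² − 49.1²) = 9416 mm^2
On retraction the pressure acts on the annular area (bore minus rod).
F = P × A_ann

F ≈ 248 kN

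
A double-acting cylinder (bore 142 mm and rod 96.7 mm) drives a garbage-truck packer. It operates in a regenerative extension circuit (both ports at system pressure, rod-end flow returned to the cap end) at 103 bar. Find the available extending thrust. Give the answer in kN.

F ≈ 75.6 kN

With equal pressure on both faces, forces on the annular region cancel; the net push is pressure × rod cross-section.
Rod cross-section A_rod = π/4 × (96.7 mm)² = 7344 mm^2
F = P × A_rod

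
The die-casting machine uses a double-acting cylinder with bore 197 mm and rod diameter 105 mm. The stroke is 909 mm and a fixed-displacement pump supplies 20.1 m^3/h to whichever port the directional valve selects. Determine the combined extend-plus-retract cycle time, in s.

t ≈ 8.52 s

Cap-side area A_cap = π/4 × (197 mm)² = 30480 mm^2
Rod-side annular area A_ann = π/4 × (197² − 105²) = 21820 mm^2
t_ext = A_cap·L/Q = 4.962 s
t_ret = A_ann·L/Q = 3.553 s
t_cycle = t_ext + t_ret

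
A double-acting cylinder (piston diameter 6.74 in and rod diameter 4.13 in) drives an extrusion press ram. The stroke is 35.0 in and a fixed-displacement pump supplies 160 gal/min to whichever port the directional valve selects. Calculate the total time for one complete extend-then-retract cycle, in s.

Cap-side area A_cap = π/4 × (6.74 in)² = 35.68 in^2
Rod-side annular area A_ann = π/4 × (6.74² − 4.13²) = 22.28 in^2
t_ext = A_cap·L/Q = 2.027 s
t_ret = A_ann·L/Q = 1.266 s
t_cycle = t_ext + t_ret

t ≈ 3.29 s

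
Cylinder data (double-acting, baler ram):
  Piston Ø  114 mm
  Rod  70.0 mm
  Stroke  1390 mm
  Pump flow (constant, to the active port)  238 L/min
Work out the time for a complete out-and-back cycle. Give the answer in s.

Cap-side area A_cap = π/4 × (114 mm)² = 10210 mm^2
Rod-side annular area A_ann = π/4 × (114² − 70.0²) = 6359 mm^2
t_ext = A_cap·L/Q = 3.577 s
t_ret = A_ann·L/Q = 2.228 s
t_cycle = t_ext + t_ret

t ≈ 5.80 s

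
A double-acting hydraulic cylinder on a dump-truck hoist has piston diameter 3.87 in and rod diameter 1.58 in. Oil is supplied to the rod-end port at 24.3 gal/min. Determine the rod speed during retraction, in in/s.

v ≈ 9.54 in/s

Rod-side annular area A_ann = π/4 × (3.87² − 1.58²) = 9.802 in^2
Flow into the rod-end port fills the annular volume.
v = Q / A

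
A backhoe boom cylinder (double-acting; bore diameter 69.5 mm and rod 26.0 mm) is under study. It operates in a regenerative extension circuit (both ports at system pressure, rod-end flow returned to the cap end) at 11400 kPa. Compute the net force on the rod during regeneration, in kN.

With equal pressure on both faces, forces on the annular region cancel; the net push is pressure × rod cross-section.
Rod cross-section A_rod = π/4 × (26.0 mm)² = 530.9 mm^2
F = P × A_rod

F ≈ 6.05 kN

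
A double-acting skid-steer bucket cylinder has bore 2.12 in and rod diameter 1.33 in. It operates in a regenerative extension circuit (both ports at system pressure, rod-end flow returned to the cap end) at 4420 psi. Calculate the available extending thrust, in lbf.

F ≈ 6140 lbf

With equal pressure on both faces, forces on the annular region cancel; the net push is pressure × rod cross-section.
Rod cross-section A_rod = π/4 × (1.33 in)² = 1.389 in^2
F = P × A_rod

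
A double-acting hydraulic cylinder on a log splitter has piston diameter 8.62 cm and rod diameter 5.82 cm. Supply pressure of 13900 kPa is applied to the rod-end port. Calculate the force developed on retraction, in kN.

F ≈ 44.1 kN

Rod-side annular area A_ann = π/4 × (8.62² − 5.82²) = 31.76 cm^2
On retraction the pressure acts on the annular area (bore minus rod).
F = P × A_ann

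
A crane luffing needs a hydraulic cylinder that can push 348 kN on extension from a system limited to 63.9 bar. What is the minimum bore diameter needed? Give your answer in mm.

D ≈ 263 mm

Extension force acts on the full piston face: F = P × (π/4)D².
D = √(4F / (πP)) = √(4 × 348 kN / (π × 63.9 bar))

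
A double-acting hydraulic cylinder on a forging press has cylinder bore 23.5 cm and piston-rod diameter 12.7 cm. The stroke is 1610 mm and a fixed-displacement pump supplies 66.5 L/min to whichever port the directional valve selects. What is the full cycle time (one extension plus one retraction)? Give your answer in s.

t ≈ 108 s

Cap-side area A_cap = π/4 × (23.5 cm)² = 433.7 cm^2
Rod-side annular area A_ann = π/4 × (23.5² − 12.7²) = 307.1 cm^2
t_ext = A_cap·L/Q = 63.01 s
t_ret = A_ann·L/Q = 44.60 s
t_cycle = t_ext + t_ret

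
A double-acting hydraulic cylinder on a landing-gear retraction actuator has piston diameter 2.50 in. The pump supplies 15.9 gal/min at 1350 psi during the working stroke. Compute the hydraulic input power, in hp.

W ≈ 12.5 hp

Hydraulic power = P × Q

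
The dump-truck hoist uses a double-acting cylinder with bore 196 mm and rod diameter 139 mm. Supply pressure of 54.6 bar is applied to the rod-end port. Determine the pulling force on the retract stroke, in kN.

F ≈ 81.9 kN

Rod-side annular area A_ann = π/4 × (196² − 139²) = 15000 mm^2
On retraction the pressure acts on the annular area (bore minus rod).
F = P × A_ann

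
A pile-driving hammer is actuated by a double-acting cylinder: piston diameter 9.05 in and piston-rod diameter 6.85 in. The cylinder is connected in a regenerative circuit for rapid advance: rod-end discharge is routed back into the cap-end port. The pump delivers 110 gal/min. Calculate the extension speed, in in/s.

v ≈ 11.5 in/s

In regeneration the rod-end outflow joins the pump flow into the cap end, so the net volume the pump must supply per unit advance equals the rod cross-section area.
Rod cross-section A_rod = π/4 × (6.85 in)² = 36.85 in^2
v = Q_pump / A_rod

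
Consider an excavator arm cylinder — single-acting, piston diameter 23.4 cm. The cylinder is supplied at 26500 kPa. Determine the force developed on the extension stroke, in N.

F ≈ 1.14e6 N

Cap-side area A_cap = π/4 × (23.4 cm)² = 430.1 cm^2
F = P × A_cap = 26500 kPa × A_cap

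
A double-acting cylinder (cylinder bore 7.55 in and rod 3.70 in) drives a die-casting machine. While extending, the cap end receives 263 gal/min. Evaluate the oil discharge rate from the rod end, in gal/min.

Q_out ≈ 200 gal/min

Cap-side area A_cap = π/4 × (7.55 in)² = 44.77 in^2
Rod-side annular area A_ann = π/4 × (7.55² − 3.70²) = 34.02 in^2
Piston speed v = Q_in/A_cap; rod-end outflow Q_out = v × A_ann = Q_in × A_ann/A_cap.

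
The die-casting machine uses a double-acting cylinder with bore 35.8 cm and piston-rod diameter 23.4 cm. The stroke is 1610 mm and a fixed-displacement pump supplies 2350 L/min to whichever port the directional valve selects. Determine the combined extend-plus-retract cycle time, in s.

Cap-side area A_cap = π/4 × (35.8 cm)² = 1007 cm^2
Rod-side annular area A_ann = π/4 × (35.8² − 23.4²) = 576.5 cm^2
t_ext = A_cap·L/Q = 4.138 s
t_ret = A_ann·L/Q = 2.370 s
t_cycle = t_ext + t_ret

t ≈ 6.51 s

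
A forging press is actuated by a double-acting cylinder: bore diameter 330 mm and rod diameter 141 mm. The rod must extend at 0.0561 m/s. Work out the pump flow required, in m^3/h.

Cap-side area A_cap = π/4 × (330 mm)² = 85530 mm^2
Q = A × v

Q ≈ 17.3 m^3/h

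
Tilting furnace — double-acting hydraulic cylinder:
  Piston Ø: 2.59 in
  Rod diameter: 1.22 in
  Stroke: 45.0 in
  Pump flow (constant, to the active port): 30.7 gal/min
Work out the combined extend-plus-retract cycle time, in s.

t ≈ 3.57 s

Cap-side area A_cap = π/4 × (2.59 in)² = 5.269 in^2
Rod-side annular area A_ann = π/4 × (2.59² − 1.22²) = 4.100 in^2
t_ext = A_cap·L/Q = 2.006 s
t_ret = A_ann·L/Q = 1.561 s
t_cycle = t_ext + t_ret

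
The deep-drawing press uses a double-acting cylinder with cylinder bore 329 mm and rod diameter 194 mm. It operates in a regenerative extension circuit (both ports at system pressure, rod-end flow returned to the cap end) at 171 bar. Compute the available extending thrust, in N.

F ≈ 5.05e5 N

With equal pressure on both faces, forces on the annular region cancel; the net push is pressure × rod cross-section.
Rod cross-section A_rod = π/4 × (194 mm)² = 29560 mm^2
F = P × A_rod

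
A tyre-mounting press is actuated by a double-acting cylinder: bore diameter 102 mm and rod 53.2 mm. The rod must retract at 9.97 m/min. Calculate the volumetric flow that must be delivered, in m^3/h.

Rod-side annular area A_ann = π/4 × (102² − 53.2²) = 5948 mm^2
Q = A × v

Q ≈ 3.56 m^3/h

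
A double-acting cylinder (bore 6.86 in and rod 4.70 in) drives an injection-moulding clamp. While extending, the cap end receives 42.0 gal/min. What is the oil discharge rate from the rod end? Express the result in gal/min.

Q_out ≈ 22.3 gal/min

Cap-side area A_cap = π/4 × (6.86 in)² = 36.96 in^2
Rod-side annular area A_ann = π/4 × (6.86² − 4.70²) = 19.61 in^2
Piston speed v = Q_in/A_cap; rod-end outflow Q_out = v × A_ann = Q_in × A_ann/A_cap.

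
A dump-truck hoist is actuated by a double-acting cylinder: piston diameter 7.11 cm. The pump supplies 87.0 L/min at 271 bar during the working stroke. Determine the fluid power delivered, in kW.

W ≈ 39.3 kW

Hydraulic power = P × Q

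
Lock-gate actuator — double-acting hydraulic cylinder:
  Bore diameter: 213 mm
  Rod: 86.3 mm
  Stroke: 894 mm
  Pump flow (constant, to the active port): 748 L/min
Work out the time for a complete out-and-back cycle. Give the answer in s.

t ≈ 4.69 s

Cap-side area A_cap = π/4 × (213 mm)² = 35630 mm^2
Rod-side annular area A_ann = π/4 × (213² − 86.3²) = 29780 mm^2
t_ext = A_cap·L/Q = 2.555 s
t_ret = A_ann·L/Q = 2.136 s
t_cycle = t_ext + t_ret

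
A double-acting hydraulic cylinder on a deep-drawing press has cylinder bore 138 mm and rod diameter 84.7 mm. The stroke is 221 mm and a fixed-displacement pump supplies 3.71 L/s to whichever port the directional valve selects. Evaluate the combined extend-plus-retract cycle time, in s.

t ≈ 1.45 s

Cap-side area A_cap = π/4 × (138 mm)² = 14960 mm^2
Rod-side annular area A_ann = π/4 × (138² − 84.7²) = 9323 mm^2
t_ext = A_cap·L/Q = 0.8910 s
t_ret = A_ann·L/Q = 0.5553 s
t_cycle = t_ext + t_ret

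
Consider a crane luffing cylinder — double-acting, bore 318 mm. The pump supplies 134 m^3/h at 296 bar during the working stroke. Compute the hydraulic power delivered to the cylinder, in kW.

Hydraulic power = P × Q

W ≈ 1100 kW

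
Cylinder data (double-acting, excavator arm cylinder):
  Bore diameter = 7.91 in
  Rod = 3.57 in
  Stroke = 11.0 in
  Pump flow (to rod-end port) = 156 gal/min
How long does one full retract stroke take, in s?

Rod-side annular area A_ann = π/4 × (7.91² − 3.57²) = 39.13 in^2
Swept volume V = A × L; t = V / Q = A·L / Q

t ≈ 0.717 s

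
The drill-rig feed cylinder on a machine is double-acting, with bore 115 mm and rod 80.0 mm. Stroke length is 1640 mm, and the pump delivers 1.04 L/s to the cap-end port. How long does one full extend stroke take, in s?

Cap-side area A_cap = π/4 × (115 mm)² = 10390 mm^2
Swept volume V = A × L; t = V / Q = A·L / Q

t ≈ 16.4 s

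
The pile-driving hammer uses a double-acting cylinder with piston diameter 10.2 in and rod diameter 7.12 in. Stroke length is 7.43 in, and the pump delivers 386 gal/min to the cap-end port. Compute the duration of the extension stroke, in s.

t ≈ 0.409 s

Cap-side area A_cap = π/4 × (10.2 in)² = 81.71 in^2
Swept volume V = A × L; t = V / Q = A·L / Q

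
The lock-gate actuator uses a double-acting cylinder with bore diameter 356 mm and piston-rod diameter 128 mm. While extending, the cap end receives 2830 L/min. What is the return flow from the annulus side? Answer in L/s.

Q_out ≈ 41.1 L/s

Cap-side area A_cap = π/4 × (356 mm)² = 99540 mm^2
Rod-side annular area A_ann = π/4 × (356² − 128²) = 86670 mm^2
Piston speed v = Q_in/A_cap; rod-end outflow Q_out = v × A_ann = Q_in × A_ann/A_cap.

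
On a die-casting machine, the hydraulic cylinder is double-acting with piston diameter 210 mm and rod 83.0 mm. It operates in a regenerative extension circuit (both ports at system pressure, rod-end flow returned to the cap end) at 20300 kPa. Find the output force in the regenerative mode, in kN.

With equal pressure on both faces, forces on the annular region cancel; the net push is pressure × rod cross-section.
Rod cross-section A_rod = π/4 × (83.0 mm)² = 5411 mm^2
F = P × A_rod

F ≈ 110 kN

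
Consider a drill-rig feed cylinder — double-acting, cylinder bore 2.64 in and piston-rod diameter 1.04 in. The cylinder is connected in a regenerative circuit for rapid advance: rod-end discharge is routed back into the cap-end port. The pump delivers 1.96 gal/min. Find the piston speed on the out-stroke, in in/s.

In regeneration the rod-end outflow joins the pump flow into the cap end, so the net volume the pump must supply per unit advance equals the rod cross-section area.
Rod cross-section A_rod = π/4 × (1.04 in)² = 0.8495 in^2
v = Q_pump / A_rod

v ≈ 8.88 in/s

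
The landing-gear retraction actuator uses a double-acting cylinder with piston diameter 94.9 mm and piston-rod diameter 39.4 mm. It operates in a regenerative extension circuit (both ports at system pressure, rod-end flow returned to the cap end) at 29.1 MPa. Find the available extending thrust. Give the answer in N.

With equal pressure on both faces, forces on the annular region cancel; the net push is pressure × rod cross-section.
Rod cross-section A_rod = π/4 × (39.4 mm)² = 1219 mm^2
F = P × A_rod

F ≈ 35500 N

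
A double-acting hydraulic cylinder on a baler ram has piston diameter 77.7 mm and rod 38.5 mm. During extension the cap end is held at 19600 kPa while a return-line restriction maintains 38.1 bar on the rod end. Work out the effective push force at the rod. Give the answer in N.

F ≈ 79300 N

Cap-side area A_cap = π/4 × (77.7 mm)² = 4742 mm^2
Rod-side annular area A_ann = π/4 × (77.7² − 38.5²) = 3578 mm^2
Net thrust = P_cap·A_cap − P_rod·A_ann = 92940 N − 13630 N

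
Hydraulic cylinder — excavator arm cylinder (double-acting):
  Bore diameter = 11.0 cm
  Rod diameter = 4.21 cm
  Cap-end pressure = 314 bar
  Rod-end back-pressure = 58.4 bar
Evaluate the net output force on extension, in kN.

F ≈ 251 kN

Cap-side area A_cap = π/4 × (11.0 cm)² = 95.03 cm^2
Rod-side annular area A_ann = π/4 × (11.0² − 4.21²) = 81.11 cm^2
Net thrust = P_cap·A_cap − P_rod·A_ann = 298.4 kN − 47.37 kN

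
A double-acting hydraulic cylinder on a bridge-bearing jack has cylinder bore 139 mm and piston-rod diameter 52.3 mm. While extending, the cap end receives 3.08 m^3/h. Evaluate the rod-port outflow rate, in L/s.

Q_out ≈ 0.734 L/s

Cap-side area A_cap = π/4 × (139 mm)² = 15170 mm^2
Rod-side annular area A_ann = π/4 × (139² − 52.3²) = 13030 mm^2
Piston speed v = Q_in/A_cap; rod-end outflow Q_out = v × A_ann = Q_in × A_ann/A_cap.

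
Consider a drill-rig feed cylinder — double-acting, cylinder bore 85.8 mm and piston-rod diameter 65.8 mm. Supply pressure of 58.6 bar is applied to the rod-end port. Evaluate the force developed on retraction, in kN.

F ≈ 14.0 kN

Rod-side annular area A_ann = π/4 × (85.8² − 65.8²) = 2381 mm^2
On retraction the pressure acts on the annular area (bore minus rod).
F = P × A_ann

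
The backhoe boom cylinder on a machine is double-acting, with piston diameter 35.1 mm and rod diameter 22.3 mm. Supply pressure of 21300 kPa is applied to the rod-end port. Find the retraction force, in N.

Rod-side annular area A_ann = π/4 × (35.1² − 22.3²) = 577.0 mm^2
On retraction the pressure acts on the annular area (bore minus rod).
F = P × A_ann

F ≈ 12300 N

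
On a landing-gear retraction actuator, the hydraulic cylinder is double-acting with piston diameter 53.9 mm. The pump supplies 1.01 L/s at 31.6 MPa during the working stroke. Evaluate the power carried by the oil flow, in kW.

Hydraulic power = P × Q

W ≈ 31.9 kW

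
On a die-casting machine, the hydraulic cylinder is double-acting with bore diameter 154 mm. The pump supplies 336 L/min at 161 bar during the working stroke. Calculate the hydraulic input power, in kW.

Hydraulic power = P × Q

W ≈ 90.2 kW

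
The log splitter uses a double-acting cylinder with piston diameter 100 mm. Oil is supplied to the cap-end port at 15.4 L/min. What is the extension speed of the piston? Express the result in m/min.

Cap-side area A_cap = π/4 × (100 mm)² = 7854 mm^2
v = Q / A

v ≈ 1.96 m/min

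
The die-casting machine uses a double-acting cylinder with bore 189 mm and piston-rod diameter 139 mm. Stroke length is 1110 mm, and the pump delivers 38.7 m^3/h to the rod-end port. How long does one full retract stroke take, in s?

Rod-side annular area A_ann = π/4 × (189² − 139²) = 12880 mm^2
Swept volume V = A × L; t = V / Q = A·L / Q

t ≈ 1.33 s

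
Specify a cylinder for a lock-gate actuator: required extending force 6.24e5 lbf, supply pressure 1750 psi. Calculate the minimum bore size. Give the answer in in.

Extension force acts on the full piston face: F = P × (π/4)D².
D = √(4F / (πP)) = √(4 × 6.24e5 lbf / (π × 1750 psi))

D ≈ 21.3 in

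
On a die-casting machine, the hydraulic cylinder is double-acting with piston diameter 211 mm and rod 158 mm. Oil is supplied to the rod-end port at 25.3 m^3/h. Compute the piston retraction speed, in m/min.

v ≈ 27.5 m/min

Rod-side annular area A_ann = π/4 × (211² − 158²) = 15360 mm^2
Flow into the rod-end port fills the annular volume.
v = Q / A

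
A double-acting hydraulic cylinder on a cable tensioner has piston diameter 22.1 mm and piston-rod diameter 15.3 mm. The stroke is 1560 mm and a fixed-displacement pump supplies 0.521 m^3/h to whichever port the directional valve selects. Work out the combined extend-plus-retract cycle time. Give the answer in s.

t ≈ 6.29 s

Cap-side area A_cap = π/4 × (22.1 mm)² = 383.6 mm^2
Rod-side annular area A_ann = π/4 × (22.1² − 15.3²) = 199.7 mm^2
t_ext = A_cap·L/Q = 4.135 s
t_ret = A_ann·L/Q = 2.153 s
t_cycle = t_ext + t_ret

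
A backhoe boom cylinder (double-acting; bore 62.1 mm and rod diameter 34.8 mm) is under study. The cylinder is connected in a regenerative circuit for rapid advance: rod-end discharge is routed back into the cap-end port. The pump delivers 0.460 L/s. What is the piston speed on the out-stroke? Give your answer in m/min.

v ≈ 29.0 m/min

In regeneration the rod-end outflow joins the pump flow into the cap end, so the net volume the pump must supply per unit advance equals the rod cross-section area.
Rod cross-section A_rod = π/4 × (34.8 mm)² = 951.1 mm^2
v = Q_pump / A_rod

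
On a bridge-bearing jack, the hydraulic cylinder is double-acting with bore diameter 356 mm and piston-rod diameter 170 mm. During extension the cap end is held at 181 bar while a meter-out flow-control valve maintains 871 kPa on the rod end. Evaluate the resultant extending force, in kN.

Cap-side area A_cap = π/4 × (356 mm)² = 99540 mm^2
Rod-side annular area A_ann = π/4 × (356² − 170²) = 76840 mm^2
Net thrust = P_cap·A_cap − P_rod·A_ann = 1802 kN − 66.93 kN

F ≈ 1730 kN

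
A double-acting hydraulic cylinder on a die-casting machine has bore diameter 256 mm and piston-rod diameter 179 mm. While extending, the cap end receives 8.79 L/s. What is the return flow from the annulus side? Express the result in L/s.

Q_out ≈ 4.49 L/s

Cap-side area A_cap = π/4 × (256 mm)² = 51470 mm^2
Rod-side annular area A_ann = π/4 × (256² − 179²) = 26310 mm^2
Piston speed v = Q_in/A_cap; rod-end outflow Q_out = v × A_ann = Q_in × A_ann/A_cap.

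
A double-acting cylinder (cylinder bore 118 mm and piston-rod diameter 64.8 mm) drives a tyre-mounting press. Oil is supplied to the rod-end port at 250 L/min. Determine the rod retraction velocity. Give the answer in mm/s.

v ≈ 546 mm/s

Rod-side annular area A_ann = π/4 × (118² − 64.8²) = 7638 mm^2
Flow into the rod-end port fills the annular volume.
v = Q / A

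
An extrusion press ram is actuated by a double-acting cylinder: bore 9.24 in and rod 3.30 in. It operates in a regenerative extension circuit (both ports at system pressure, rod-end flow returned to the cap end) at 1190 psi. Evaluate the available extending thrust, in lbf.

F ≈ 10200 lbf

With equal pressure on both faces, forces on the annular region cancel; the net push is pressure × rod cross-section.
Rod cross-section A_rod = π/4 × (3.30 in)² = 8.553 in^2
F = P × A_rod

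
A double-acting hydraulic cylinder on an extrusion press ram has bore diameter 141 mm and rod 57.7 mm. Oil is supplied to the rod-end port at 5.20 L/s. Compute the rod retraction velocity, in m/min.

v ≈ 24.0 m/min

Rod-side annular area A_ann = π/4 × (141² − 57.7²) = 13000 mm^2
Flow into the rod-end port fills the annular volume.
v = Q / A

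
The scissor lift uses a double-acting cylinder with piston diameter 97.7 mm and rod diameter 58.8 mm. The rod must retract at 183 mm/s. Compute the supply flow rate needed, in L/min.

Q ≈ 52.5 L/min

Rod-side annular area A_ann = π/4 × (97.7² − 58.8²) = 4781 mm^2
Q = A × v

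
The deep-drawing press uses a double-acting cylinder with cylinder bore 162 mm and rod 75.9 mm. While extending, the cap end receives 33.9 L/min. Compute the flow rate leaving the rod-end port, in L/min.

Cap-side area A_cap = π/4 × (162 mm)² = 20610 mm^2
Rod-side annular area A_ann = π/4 × (162² − 75.9²) = 16090 mm^2
Piston speed v = Q_in/A_cap; rod-end outflow Q_out = v × A_ann = Q_in × A_ann/A_cap.

Q_out ≈ 26.5 L/min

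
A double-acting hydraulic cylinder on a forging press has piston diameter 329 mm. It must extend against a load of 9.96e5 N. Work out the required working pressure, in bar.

Cap-side area A_cap = π/4 × (329 mm)² = 85010 mm^2
P = F / A = 9.96e5 N / A

P ≈ 117 bar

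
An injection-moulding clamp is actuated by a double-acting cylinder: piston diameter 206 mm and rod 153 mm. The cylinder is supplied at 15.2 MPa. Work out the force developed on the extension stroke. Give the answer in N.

F ≈ 5.07e5 N

Cap-side area A_cap = π/4 × (206 mm)² = 33330 mm^2
F = P × A_cap = 15.2 MPa × A_cap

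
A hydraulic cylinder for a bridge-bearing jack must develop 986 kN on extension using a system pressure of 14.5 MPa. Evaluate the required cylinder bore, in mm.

D ≈ 294 mm

Extension force acts on the full piston face: F = P × (π/4)D².
D = √(4F / (πP)) = √(4 × 986 kN / (π × 14.5 MPa))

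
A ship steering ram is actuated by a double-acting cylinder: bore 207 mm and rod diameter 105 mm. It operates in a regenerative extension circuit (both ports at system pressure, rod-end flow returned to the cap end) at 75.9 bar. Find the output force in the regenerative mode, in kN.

With equal pressure on both faces, forces on the annular region cancel; the net push is pressure × rod cross-section.
Rod cross-section A_rod = π/4 × (105 mm)² = 8659 mm^2
F = P × A_rod

F ≈ 65.7 kN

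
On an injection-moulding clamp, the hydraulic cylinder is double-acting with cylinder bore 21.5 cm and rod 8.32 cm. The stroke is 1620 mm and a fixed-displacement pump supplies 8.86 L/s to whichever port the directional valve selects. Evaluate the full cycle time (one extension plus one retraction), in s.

t ≈ 12.3 s

Cap-side area A_cap = π/4 × (21.5 cm)² = 363.1 cm^2
Rod-side annular area A_ann = π/4 × (21.5² − 8.32²) = 308.7 cm^2
t_ext = A_cap·L/Q = 6.638 s
t_ret = A_ann·L/Q = 5.644 s
t_cycle = t_ext + t_ret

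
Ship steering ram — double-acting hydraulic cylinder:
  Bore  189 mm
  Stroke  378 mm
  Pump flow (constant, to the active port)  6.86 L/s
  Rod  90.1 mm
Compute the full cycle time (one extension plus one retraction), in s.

Cap-side area A_cap = π/4 × (189 mm)² = 28060 mm^2
Rod-side annular area A_ann = π/4 × (189² − 90.1²) = 21680 mm^2
t_ext = A_cap·L/Q = 1.546 s
t_ret = A_ann·L/Q = 1.195 s
t_cycle = t_ext + t_ret

t ≈ 2.74 s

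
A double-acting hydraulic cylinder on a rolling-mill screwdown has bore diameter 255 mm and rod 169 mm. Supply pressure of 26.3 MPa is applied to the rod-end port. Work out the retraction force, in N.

F ≈ 7.53e5 N

Rod-side annular area A_ann = π/4 × (255² − 169²) = 28640 mm^2
On retraction the pressure acts on the annular area (bore minus rod).
F = P × A_ann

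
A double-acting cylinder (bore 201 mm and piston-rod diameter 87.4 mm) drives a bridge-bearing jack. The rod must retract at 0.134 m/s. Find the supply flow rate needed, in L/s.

Q ≈ 3.45 L/s

Rod-side annular area A_ann = π/4 × (201² − 87.4²) = 25730 mm^2
Q = A × v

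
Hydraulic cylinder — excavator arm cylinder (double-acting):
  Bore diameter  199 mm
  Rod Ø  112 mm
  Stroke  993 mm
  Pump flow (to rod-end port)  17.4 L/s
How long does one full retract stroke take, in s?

Rod-side annular area A_ann = π/4 × (199² − 112²) = 21250 mm^2
Swept volume V = A × L; t = V / Q = A·L / Q

t ≈ 1.21 s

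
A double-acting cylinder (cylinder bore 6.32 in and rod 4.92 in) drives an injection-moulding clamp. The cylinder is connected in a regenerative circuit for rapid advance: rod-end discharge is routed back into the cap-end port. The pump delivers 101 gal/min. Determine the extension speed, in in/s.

In regeneration the rod-end outflow joins the pump flow into the cap end, so the net volume the pump must supply per unit advance equals the rod cross-section area.
Rod cross-section A_rod = π/4 × (4.92 in)² = 19.01 in^2
v = Q_pump / A_rod

v ≈ 20.5 in/s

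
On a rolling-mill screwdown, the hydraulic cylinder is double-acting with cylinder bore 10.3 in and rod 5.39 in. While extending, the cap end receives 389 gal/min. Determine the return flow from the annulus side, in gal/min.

Cap-side area A_cap = π/4 × (10.3 in)² = 83.32 in^2
Rod-side annular area A_ann = π/4 × (10.3² − 5.39²) = 60.51 in^2
Piston speed v = Q_in/A_cap; rod-end outflow Q_out = v × A_ann = Q_in × A_ann/A_cap.

Q_out ≈ 282 gal/min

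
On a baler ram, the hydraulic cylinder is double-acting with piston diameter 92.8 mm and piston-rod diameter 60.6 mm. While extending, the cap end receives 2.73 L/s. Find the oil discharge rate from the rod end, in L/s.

Cap-side area A_cap = π/4 × (92.8 mm)² = 6764 mm^2
Rod-side annular area A_ann = π/4 × (92.8² − 60.6²) = 3879 mm^2
Piston speed v = Q_in/A_cap; rod-end outflow Q_out = v × A_ann = Q_in × A_ann/A_cap.

Q_out ≈ 1.57 L/s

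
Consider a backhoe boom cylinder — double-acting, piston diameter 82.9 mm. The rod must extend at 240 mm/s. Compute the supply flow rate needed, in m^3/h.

Q ≈ 4.66 m^3/h

Cap-side area A_cap = π/4 × (82.9 mm)² = 5398 mm^2
Q = A × v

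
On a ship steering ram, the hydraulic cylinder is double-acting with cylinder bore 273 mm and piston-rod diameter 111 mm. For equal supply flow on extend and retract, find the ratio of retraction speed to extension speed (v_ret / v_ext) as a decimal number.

Cap-side area A_cap = π/4 × (273 mm)² = 58530 mm^2
Rod-side annular area A_ann = π/4 × (273² − 111²) = 48860 mm^2
For equal Q, v ∝ 1/A, so v_ret/v_ext = A_cap/A_ann.

v_ret/v_ext ≈ 1.20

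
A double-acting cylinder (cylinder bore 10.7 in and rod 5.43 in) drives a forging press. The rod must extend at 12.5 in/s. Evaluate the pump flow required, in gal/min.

Q ≈ 292 gal/min

Cap-side area A_cap = π/4 × (10.7 in)² = 89.92 in^2
Q = A × v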